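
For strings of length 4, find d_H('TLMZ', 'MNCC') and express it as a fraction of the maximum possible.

Differing positions: 1, 2, 3, 4. Hamming distance = 4. The maximum possible Hamming distance for length-4 strings is 4, so d_H/4 = 4/4 = 1.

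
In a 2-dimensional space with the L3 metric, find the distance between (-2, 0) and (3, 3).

(Σ|x_i - y_i|^3)^(1/3) = (|-2 - 3|^3 + |0 - 3|^3)^(1/3)
= (5^3 + 3^3)^(1/3) = (125 + 27)^(1/3) = (152)^(1/3) ≈ 5.3368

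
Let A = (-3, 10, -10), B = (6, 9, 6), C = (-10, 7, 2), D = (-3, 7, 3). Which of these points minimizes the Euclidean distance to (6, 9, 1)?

Distances: d(A) ≈ 14.2478, d(B) = 5, d(C) ≈ 16.1555, d(D) ≈ 9.434. Nearest: B = (6, 9, 6) with distance 5.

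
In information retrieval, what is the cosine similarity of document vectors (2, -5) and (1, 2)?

With u = (2, -5), v = (1, 2):
u·v = 2·1 + (-5)·2 = 2 + (-10) = -8.
|u| = √(2² + (-5)²) = √29, |v| = √(1² + 2²) = √5, so |u||v| = √(29·5) = √145.
cos θ = (u·v)/(|u||v|) = -8/√145 ≈ -0.6644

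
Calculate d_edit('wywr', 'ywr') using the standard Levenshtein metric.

Let D[i][j] be the edit distance between the first i characters of 'wywr' and the first j characters of 'ywr', with D[i][0] = i, D[0][j] = j, and D[i][j] = D[i-1][j-1] if the characters match, else 1 + min(D[i-1][j], D[i][j-1], D[i-1][j-1]). Filling the table (rows: prefixes of 'wywr', columns: prefixes of 'ywr'):
     ε  y  w  r
  ε  0  1  2  3
  w  1  1  1  2
  y  2  1  2  2
  w  3  2  1  2
  r  4  3  2  1
The bottom-right entry gives D[4][3] = 1, so no sequence of fewer than 1 edit works. Backtracking through the table gives one optimal edit sequence (1 edit):
  wywr → ywr (del w @1)
Edit distance = 1.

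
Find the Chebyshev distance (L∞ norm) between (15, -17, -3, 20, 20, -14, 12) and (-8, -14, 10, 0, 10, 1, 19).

max(|x_i - y_i|) = max(|15 - (-8)|, |-17 - (-14)|, |-3 - 10|, |20 - 0|, |20 - 10|, |-14 - 1|, |12 - 19|) = max(23, 3, 13, 20, 10, 15, 7) = 23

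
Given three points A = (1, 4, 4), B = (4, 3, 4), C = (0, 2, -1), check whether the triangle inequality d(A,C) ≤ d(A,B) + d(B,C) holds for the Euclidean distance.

d(A,B) = √(3² + 1² + 0²) = √10 ≈ 3.1623, d(B,C) = √(4² + 1² + 5²) = √42 ≈ 6.4807, d(A,C) = √(1² + 2² + 5²) = √30 ≈ 5.4772.
d(A,C) ≈ 5.4772 ≤ 3.1623 + 6.4807 = 9.643. Triangle inequality is satisfied.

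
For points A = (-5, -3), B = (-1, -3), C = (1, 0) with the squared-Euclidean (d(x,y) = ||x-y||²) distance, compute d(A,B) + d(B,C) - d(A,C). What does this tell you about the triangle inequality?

d(A,B) = 4² + 0² = 16, d(B,C) = 2² + 3² = 13, d(A,C) = 6² + 3² = 45.
d(A,B) + d(B,C) - d(A,C) = 16 + 13 - 45 = 29 - 45 = -16. This is < 0, so the triangle inequality FAILS for these points (squared-Euclidean is not a metric).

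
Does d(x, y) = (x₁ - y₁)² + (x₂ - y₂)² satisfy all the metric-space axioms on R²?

No. The squared Euclidean distance fails the triangle inequality. Counterexample: x = (0, 0), y = (4, 4), z = (8, 8). d(x,z) = 8² + 8² = 128, but d(x,y) + d(y,z) = (4² + 4²) + (4² + 4²) = 32 + 32 = 64. Since 128 > 64, the triangle inequality is violated. (Note: √d, the ordinary Euclidean distance, IS a metric.)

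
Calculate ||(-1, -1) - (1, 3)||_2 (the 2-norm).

(Σ|x_i - y_i|^2)^(1/2) = (|-1 - 1|^2 + |-1 - 3|^2)^(1/2)
= (2^2 + 4^2)^(1/2) = (4 + 16)^(1/2) = (20)^(1/2) ≈ 4.4721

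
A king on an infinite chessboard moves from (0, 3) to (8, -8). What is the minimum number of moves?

max(|x_i - y_i|) = max(|0 - 8|, |3 - (-8)|) = max(8, 11) = 11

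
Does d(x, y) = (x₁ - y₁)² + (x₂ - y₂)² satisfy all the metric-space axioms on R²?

No. The squared Euclidean distance fails the triangle inequality. Counterexample: x = (0, 0), y = (5, 5), z = (10, 10). d(x,z) = 10² + 10² = 200, but d(x,y) + d(y,z) = (5² + 5²) + (5² + 5²) = 50 + 50 = 100. Since 200 > 100, the triangle inequality is violated. (Note: √d, the ordinary Euclidean distance, IS a metric.)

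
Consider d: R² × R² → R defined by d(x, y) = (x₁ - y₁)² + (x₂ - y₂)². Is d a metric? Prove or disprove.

No. The squared Euclidean distance fails the triangle inequality. Counterexample: x = (0, 0), y = (4, 2), z = (8, 4). d(x,z) = 8² + 4² = 80, but d(x,y) + d(y,z) = (4² + 2²) + (4² + 2²) = 20 + 20 = 40. Since 80 > 40, the triangle inequality is violated. (Note: √d, the ordinary Euclidean distance, IS a metric.)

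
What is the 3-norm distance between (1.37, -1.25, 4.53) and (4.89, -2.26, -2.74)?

(Σ|x_i - y_i|^3)^(1/3) = (|1.37 - 4.89|^3 + |-1.25 - (-2.26)|^3 + |4.53 - (-2.74)|^3)^(1/3)
= (3.52^3 + 1.01^3 + 7.27^3)^(1/3) ≈ (43.6142 + 1.0303 + 384.2406)^(1/3) = (428.8851)^(1/3) ≈ 7.5413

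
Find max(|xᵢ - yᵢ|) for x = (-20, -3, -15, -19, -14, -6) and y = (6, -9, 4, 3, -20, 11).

max(|x_i - y_i|) = max(|-20 - 6|, |-3 - (-9)|, |-15 - 4|, |-19 - 3|, |-14 - (-20)|, |-6 - 11|) = max(26, 6, 19, 22, 6, 17) = 26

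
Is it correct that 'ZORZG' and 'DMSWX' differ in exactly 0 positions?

Differing positions: 1, 2, 3, 4, 5. Hamming distance = 5, so the claim that d_H = 0 is false.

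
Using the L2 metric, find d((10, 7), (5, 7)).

√(Σ(x_i - y_i)²) = √((10 - 5)² + (7 - 7)²)
= √(5² + 0²) = √(25 + 0) = √25 = 5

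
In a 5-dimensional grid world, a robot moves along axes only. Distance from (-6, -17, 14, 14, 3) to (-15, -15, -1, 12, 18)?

Σ|x_i - y_i| = |-6 - (-15)| + |-17 - (-15)| + |14 - (-1)| + |14 - 12| + |3 - 18| = 9 + 2 + 15 + 2 + 15 = 43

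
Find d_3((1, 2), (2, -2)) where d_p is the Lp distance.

(Σ|x_i - y_i|^3)^(1/3) = (|1 - 2|^3 + |2 - (-2)|^3)^(1/3)
= (1^3 + 4^3)^(1/3) = (1 + 64)^(1/3) = (65)^(1/3) ≈ 4.0207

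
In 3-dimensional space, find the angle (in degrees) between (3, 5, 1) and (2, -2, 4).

With u = (3, 5, 1), v = (2, -2, 4):
u·v = 3·2 + 5·(-2) + 1·4 = 6 + (-10) + 4 = 0.
|u| = √(3² + 5² + 1²) = √35, |v| = √(2² + (-2)² + 4²) = √24, so |u||v| = √(35·24) = √840.
cos θ = (u·v)/(|u||v|) = 0/√840 = 0 (the vectors are orthogonal)
θ = arccos(0) = 90°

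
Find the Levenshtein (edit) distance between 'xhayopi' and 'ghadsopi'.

Let D[i][j] be the edit distance between the first i characters of 'xhayopi' and the first j characters of 'ghadsopi', with D[i][0] = i, D[0][j] = j, and D[i][j] = D[i-1][j-1] if the characters match, else 1 + min(D[i-1][j], D[i][j-1], D[i-1][j-1]). Filling the table (rows: prefixes of 'xhayopi', columns: prefixes of 'ghadsopi'):
     ε  g  h  a  d  s  o  p  i
  ε  0  1  2  3  4  5  6  7  8
  x  1  1  2  3  4  5  6  7  8
  h  2  2  1  2  3  4  5  6  7
  a  3  3  2  1  2  3  4  5  6
  y  4  4  3  2  2  3  4  5  6
  o  5  5  4  3  3  3  3  4  5
  p  6  6  5  4  4  4  4  3  4
  i  7  7  6  5  5  5  5  4  3
The bottom-right entry gives D[7][8] = 3, so no sequence of fewer than 3 edits works. Backtracking through the table gives one optimal edit sequence (3 edits):
  xhayopi → ghayopi (sub x→g @1)
  ghayopi → ghadyopi (ins d @4)
  ghadyopi → ghadsopi (sub y→s @5)
Edit distance = 3.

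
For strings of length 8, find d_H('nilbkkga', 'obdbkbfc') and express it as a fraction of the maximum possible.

Differing positions: 1, 2, 3, 6, 7, 8. Hamming distance = 6. The maximum possible Hamming distance for length-8 strings is 8, so d_H/8 = 6/8 = 0.75.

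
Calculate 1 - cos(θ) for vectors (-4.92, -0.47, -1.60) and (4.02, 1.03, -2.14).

With u = (-4.92, -0.47, -1.60), v = (4.02, 1.03, -2.14):
u·v = (-4.92)·4.02 + (-0.47)·1.03 + (-1.6)·(-2.14) = (-19.7784) + (-0.4841) + 3.424 = -16.8385.
|u| = √((-4.92)² + (-0.47)² + (-1.6)²) = √(24.2064 + 0.2209 + 2.56) = √26.9873, |v| = √(4.02² + 1.03² + (-2.14)²) = √(16.1604 + 1.0609 + 4.5796) = √21.8009.
cos θ = (u·v)/(|u||v|) = -16.8385/(√26.9873·√21.8009) ≈ -0.6942
Cosine distance = 1 - cos θ ≈ 1 - (-0.6942) = 1.6942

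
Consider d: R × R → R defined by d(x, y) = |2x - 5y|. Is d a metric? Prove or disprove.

No. d fails symmetry: d(7, 3) = |2·7 - 5·3| = |-1| = 1, but d(3, 7) = |2·3 - 5·7| = |-29| = 29. Since 1 ≠ 29, d(x,y) ≠ d(y,x) in general.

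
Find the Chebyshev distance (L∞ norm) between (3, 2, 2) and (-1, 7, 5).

max(|x_i - y_i|) = max(|3 - (-1)|, |2 - 7|, |2 - 5|) = max(4, 5, 3) = 5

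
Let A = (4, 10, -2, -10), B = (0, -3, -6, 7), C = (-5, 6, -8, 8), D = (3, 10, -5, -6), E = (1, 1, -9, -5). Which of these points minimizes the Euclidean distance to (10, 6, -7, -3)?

Distances: d(A) ≈ 11.225, d(B) ≈ 16.7929, d(C) ≈ 18.6279, d(D) ≈ 8.8318, d(E) ≈ 10.6771. Nearest: D = (3, 10, -5, -6) with distance 8.8318.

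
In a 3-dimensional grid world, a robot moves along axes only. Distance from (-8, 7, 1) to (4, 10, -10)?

Σ|x_i - y_i| = |-8 - 4| + |7 - 10| + |1 - (-10)| = 12 + 3 + 11 = 26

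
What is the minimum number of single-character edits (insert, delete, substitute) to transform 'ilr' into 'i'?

Let D[i][j] be the edit distance between the first i characters of 'ilr' and the first j characters of 'i', with D[i][0] = i, D[0][j] = j, and D[i][j] = D[i-1][j-1] if the characters match, else 1 + min(D[i-1][j], D[i][j-1], D[i-1][j-1]). Filling the table (rows: prefixes of 'ilr', columns: prefixes of 'i'):
     ε  i
  ε  0  1
  i  1  0
  l  2  1
  r  3  2
The bottom-right entry gives D[3][1] = 2, so no sequence of fewer than 2 edits works. Backtracking through the table gives one optimal edit sequence (2 edits):
  ilr → ir (del l @2)
  ir → i (del r @2)
Edit distance = 2.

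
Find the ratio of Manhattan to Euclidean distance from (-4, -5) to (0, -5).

L1 = |-4 - 0| + |-5 - (-5)| = 4 + 0 = 4
L2 = √(4² + 0²) = √16 = 4
L1 ≥ L2 always (equality iff movement is along one axis); L1 = L2 here (movement is along a single axis).
Ratio L1/L2 = 4/4 = 1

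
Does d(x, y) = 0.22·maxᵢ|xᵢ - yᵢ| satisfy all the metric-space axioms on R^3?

Yes. The L∞ (Chebyshev) norm induces a metric on R^3, and multiplying a metric by a positive constant 0.22 > 0 preserves all four axioms: non-negativity (0.22·||x-y|| ≥ 0), identity (0.22·||x-y|| = 0 ⟺ ||x-y|| = 0 ⟺ x = y), symmetry (||x-y|| = ||y-x||), and the triangle inequality (0.22·||x-z|| ≤ 0.22·||x-y|| + 0.22·||y-z||). So d is a metric.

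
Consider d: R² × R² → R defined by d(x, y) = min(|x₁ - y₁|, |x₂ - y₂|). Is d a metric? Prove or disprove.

No. d fails identity of indiscernibles: take x = (-5, 0) and y = (-5, 5). Then d(x,y) = min(|-5 - (-5)|, |0 - 5|) = min(0, 5) = 0, yet x ≠ y.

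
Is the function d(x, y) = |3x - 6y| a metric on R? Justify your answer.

No. d fails symmetry: d(4, 3) = |3·4 - 6·3| = |-6| = 6, but d(3, 4) = |3·3 - 6·4| = |-15| = 15. Since 6 ≠ 15, d(x,y) ≠ d(y,x) in general.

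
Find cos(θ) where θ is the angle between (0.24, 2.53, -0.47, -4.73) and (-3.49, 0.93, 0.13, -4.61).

With u = (0.24, 2.53, -0.47, -4.73), v = (-3.49, 0.93, 0.13, -4.61):
u·v = 0.24·(-3.49) + 2.53·0.93 + (-0.47)·0.13 + (-4.73)·(-4.61) = (-0.8376) + 2.3529 + (-0.0611) + 21.8053 = 23.2595.
|u| = √(0.24² + 2.53² + (-0.47)² + (-4.73)²) = √(0.0576 + 6.4009 + 0.2209 + 22.3729) = √29.0523, |v| = √((-3.49)² + 0.93² + 0.13² + (-4.61)²) = √(12.1801 + 0.8649 + 0.0169 + 21.2521) = √34.314.
cos θ = (u·v)/(|u||v|) = 23.2595/(√29.0523·√34.314) ≈ 0.7367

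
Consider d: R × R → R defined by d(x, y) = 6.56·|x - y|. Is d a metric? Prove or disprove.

Yes. Since |x - y| is a metric on R and 6.56 > 0, the positive scalar multiple 6.56·|x - y| is also a metric: scaling by a positive constant preserves non-negativity, identity (d=0 ⟺ |x-y|=0 ⟺ x=y), symmetry, and the triangle inequality.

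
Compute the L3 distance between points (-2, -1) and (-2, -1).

(Σ|x_i - y_i|^3)^(1/3) = (|-2 - (-2)|^3 + |-1 - (-1)|^3)^(1/3)
= (0^3 + 0^3)^(1/3) = (0 + 0)^(1/3) = (0)^(1/3) = 0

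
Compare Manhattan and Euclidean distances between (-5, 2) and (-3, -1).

L1 = |-5 - (-3)| + |2 - (-1)| = 2 + 3 = 5
L2 = √(2² + 3²) = √13 ≈ 3.6056
L1 ≥ L2 always (equality iff movement is along one axis); L1 > L2 here.
Ratio L1/L2 = 5/√13 ≈ 1.3868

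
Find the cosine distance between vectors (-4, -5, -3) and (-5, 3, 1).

With u = (-4, -5, -3), v = (-5, 3, 1):
u·v = (-4)·(-5) + (-5)·3 + (-3)·1 = 20 + (-15) + (-3) = 2.
|u| = √((-4)² + (-5)² + (-3)²) = √50, |v| = √((-5)² + 3² + 1²) = √35, so |u||v| = √(50·35) = √1750.
cos θ = (u·v)/(|u||v|) = 2/√1750 ≈ 0.0478
Cosine distance = 1 - cos θ ≈ 1 - 0.0478 = 0.9522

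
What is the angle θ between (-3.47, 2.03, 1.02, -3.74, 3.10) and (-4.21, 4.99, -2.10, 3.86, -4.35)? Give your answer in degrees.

With u = (-3.47, 2.03, 1.02, -3.74, 3.10), v = (-4.21, 4.99, -2.10, 3.86, -4.35):
u·v = (-3.47)·(-4.21) + 2.03·4.99 + 1.02·(-2.1) + (-3.74)·3.86 + 3.1·(-4.35) = 14.6087 + 10.1297 + (-2.142) + (-14.4364) + (-13.485) = -5.325.
|u| = √((-3.47)² + 2.03² + 1.02² + (-3.74)² + 3.1²) = √(12.0409 + 4.1209 + 1.0404 + 13.9876 + 9.61) = √40.7998, |v| = √((-4.21)² + 4.99² + (-2.1)² + 3.86² + (-4.35)²) = √(17.7241 + 24.9001 + 4.41 + 14.8996 + 18.9225) = √80.8563.
cos θ = (u·v)/(|u||v|) = -5.325/(√40.7998·√80.8563) ≈ -0.092712
θ = arccos(-0.092712) ≈ 95.32°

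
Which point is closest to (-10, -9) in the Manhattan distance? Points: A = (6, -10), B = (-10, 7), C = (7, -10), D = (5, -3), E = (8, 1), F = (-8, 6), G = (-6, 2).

Distances: d(A) = 17, d(B) = 16, d(C) = 18, d(D) = 21, d(E) = 28, d(F) = 17, d(G) = 15. Nearest: G = (-6, 2) with distance 15.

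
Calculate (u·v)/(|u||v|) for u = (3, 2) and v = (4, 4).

With u = (3, 2), v = (4, 4):
u·v = 3·4 + 2·4 = 12 + 8 = 20.
|u| = √(3² + 2²) = √13, |v| = √(4² + 4²) = √32, so |u||v| = √(13·32) = √416.
cos θ = (u·v)/(|u||v|) = 20/√416 ≈ 0.9806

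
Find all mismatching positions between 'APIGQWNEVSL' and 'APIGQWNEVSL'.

Differing positions: none. Hamming distance = 0.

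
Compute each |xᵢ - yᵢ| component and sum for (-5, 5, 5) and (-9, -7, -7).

Σ|x_i - y_i| = |-5 - (-9)| + |5 - (-7)| + |5 - (-7)| = 4 + 12 + 12 = 28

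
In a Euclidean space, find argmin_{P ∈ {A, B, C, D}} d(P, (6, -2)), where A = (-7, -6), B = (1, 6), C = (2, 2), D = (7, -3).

Distances: d(A) ≈ 13.6015, d(B) ≈ 9.434, d(C) ≈ 5.6569, d(D) ≈ 1.4142. Nearest: D = (7, -3) with distance 1.4142.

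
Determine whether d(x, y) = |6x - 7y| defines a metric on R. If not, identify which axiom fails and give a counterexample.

No. d fails symmetry: d(8, 2) = |6·8 - 7·2| = |34| = 34, but d(2, 8) = |6·2 - 7·8| = |-44| = 44. Since 34 ≠ 44, d(x,y) ≠ d(y,x) in general.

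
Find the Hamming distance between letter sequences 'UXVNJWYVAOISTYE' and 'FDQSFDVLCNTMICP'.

Differing positions: 1, 2, 3, 4, 5, 6, 7, 8, 9, 10, 11, 12, 13, 14, 15. Hamming distance = 15.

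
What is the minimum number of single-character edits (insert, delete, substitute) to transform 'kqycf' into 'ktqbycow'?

Let D[i][j] be the edit distance between the first i characters of 'kqycf' and the first j characters of 'ktqbycow', with D[i][0] = i, D[0][j] = j, and D[i][j] = D[i-1][j-1] if the characters match, else 1 + min(D[i-1][j], D[i][j-1], D[i-1][j-1]). Filling the table (rows: prefixes of 'kqycf', columns: prefixes of 'ktqbycow'):
     ε  k  t  q  b  y  c  o  w
  ε  0  1  2  3  4  5  6  7  8
  k  1  0  1  2  3  4  5  6  7
  q  2  1  1  1  2  3  4  5  6
  y  3  2  2  2  2  2  3  4  5
  c  4  3  3  3  3  3  2  3  4
  f  5  4  4  4  4  4  3  3  4
The bottom-right entry gives D[5][8] = 4, so no sequence of fewer than 4 edits works. Backtracking through the table gives one optimal edit sequence (4 edits):
  kqycf → ktqycf (ins t @2)
  ktqycf → ktqbycf (ins b @4)
  ktqbycf → ktqbycof (ins o @7)
  ktqbycof → ktqbycow (sub f→w @8)
Edit distance = 4.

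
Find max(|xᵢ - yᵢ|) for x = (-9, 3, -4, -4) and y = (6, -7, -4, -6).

max(|x_i - y_i|) = max(|-9 - 6|, |3 - (-7)|, |-4 - (-4)|, |-4 - (-6)|) = max(15, 10, 0, 2) = 15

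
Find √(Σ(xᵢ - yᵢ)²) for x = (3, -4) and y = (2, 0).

√(Σ(x_i - y_i)²) = √((3 - 2)² + (-4 - 0)²)
= √(1² + (-4)²) = √(1 + 16) = √17 ≈ 4.1231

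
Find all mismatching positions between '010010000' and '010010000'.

Differing positions: none. Hamming distance = 0.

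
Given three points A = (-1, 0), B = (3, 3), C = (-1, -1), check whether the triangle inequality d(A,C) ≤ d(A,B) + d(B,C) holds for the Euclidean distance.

d(A,B) = √(4² + 3²) = √25 = 5, d(B,C) = √(4² + 4²) = √32 ≈ 5.6569, d(A,C) = √(0² + 1²) = √1 = 1.
d(A,C) = 1 ≤ 5 + 5.6569 = 10.6569. Triangle inequality is satisfied.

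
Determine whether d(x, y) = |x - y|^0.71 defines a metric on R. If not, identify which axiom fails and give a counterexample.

Yes. With 0 < p = 0.71 ≤ 1, d(x,y) = |x-y|^0.71 is a metric on R. Non-negativity and symmetry are immediate; |x-y|^0.71 = 0 ⟺ |x-y| = 0 ⟺ x = y. For the triangle inequality, the function t ↦ t^0.71 is subadditive on [0,∞) when p ≤ 1, so |x-z|^0.71 ≤ (|x-y| + |y-z|)^0.71 ≤ |x-y|^0.71 + |y-z|^0.71.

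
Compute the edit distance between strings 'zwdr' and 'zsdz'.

Let D[i][j] be the edit distance between the first i characters of 'zwdr' and the first j characters of 'zsdz', with D[i][0] = i, D[0][j] = j, and D[i][j] = D[i-1][j-1] if the characters match, else 1 + min(D[i-1][j], D[i][j-1], D[i-1][j-1]). Filling the table (rows: prefixes of 'zwdr', columns: prefixes of 'zsdz'):
     ε  z  s  d  z
  ε  0  1  2  3  4
  z  1  0  1  2  3
  w  2  1  1  2  3
  d  3  2  2  1  2
  r  4  3  3  2  2
The bottom-right entry gives D[4][4] = 2, so no sequence of fewer than 2 edits works. Backtracking through the table gives one optimal edit sequence (2 edits):
  zwdr → zsdr (sub w→s @2)
  zsdr → zsdz (sub r→z @4)
Edit distance = 2.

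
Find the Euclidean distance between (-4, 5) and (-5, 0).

√(Σ(x_i - y_i)²) = √((-4 - (-5))² + (5 - 0)²)
= √(1² + 5²) = √(1 + 25) = √26 ≈ 5.099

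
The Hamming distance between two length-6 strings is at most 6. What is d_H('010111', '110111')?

Differing positions: 1. Hamming distance = 1. The maximum possible Hamming distance for length-6 strings is 6, so d_H/6 = 1/6 ≈ 0.1667.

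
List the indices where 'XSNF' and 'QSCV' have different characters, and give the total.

Differing positions: 1, 3, 4. Hamming distance = 3.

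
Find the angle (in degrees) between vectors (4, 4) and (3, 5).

With u = (4, 4), v = (3, 5):
u·v = 4·3 + 4·5 = 12 + 20 = 32.
|u| = √(4² + 4²) = √32, |v| = √(3² + 5²) = √34, so |u||v| = √(32·34) = √1088.
cos θ = (u·v)/(|u||v|) = 32/√1088 ≈ 0.970143
θ = arccos(0.970143) ≈ 14.04°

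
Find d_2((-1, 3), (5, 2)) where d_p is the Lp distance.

(Σ|x_i - y_i|^2)^(1/2) = (|-1 - 5|^2 + |3 - 2|^2)^(1/2)
= (6^2 + 1^2)^(1/2) = (36 + 1)^(1/2) = (37)^(1/2) ≈ 6.0828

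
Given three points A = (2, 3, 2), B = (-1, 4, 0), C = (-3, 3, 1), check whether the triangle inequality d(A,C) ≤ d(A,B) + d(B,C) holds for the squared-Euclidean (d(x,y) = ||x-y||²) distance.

d(A,B) = 3² + 1² + 2² = 14, d(B,C) = 2² + 1² + 1² = 6, d(A,C) = 5² + 0² + 1² = 26.
d(A,C) = 26 > 14 + 6 = 20. Triangle inequality is VIOLATED. (Squared-Euclidean is not a metric — this is a counterexample.)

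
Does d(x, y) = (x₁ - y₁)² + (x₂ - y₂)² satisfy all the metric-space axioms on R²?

No. The squared Euclidean distance fails the triangle inequality. Counterexample: x = (0, 0), y = (2, 1), z = (4, 2). d(x,z) = 4² + 2² = 20, but d(x,y) + d(y,z) = (2² + 1²) + (2² + 1²) = 5 + 5 = 10. Since 20 > 10, the triangle inequality is violated. (Note: √d, the ordinary Euclidean distance, IS a metric.)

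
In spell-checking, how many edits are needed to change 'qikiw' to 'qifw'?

Let D[i][j] be the edit distance between the first i characters of 'qikiw' and the first j characters of 'qifw', with D[i][0] = i, D[0][j] = j, and D[i][j] = D[i-1][j-1] if the characters match, else 1 + min(D[i-1][j], D[i][j-1], D[i-1][j-1]). Filling the table (rows: prefixes of 'qikiw', columns: prefixes of 'qifw'):
     ε  q  i  f  w
  ε  0  1  2  3  4
  q  1  0  1  2  3
  i  2  1  0  1  2
  k  3  2  1  1  2
  i  4  3  2  2  2
  w  5  4  3  3  2
The bottom-right entry gives D[5][4] = 2, so no sequence of fewer than 2 edits works. Backtracking through the table gives one optimal edit sequence (2 edits):
  qikiw → qiiw (del k @3)
  qiiw → qifw (sub i→f @3)
Edit distance = 2.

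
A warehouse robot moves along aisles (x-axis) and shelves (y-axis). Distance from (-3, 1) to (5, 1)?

Σ|x_i - y_i| = |-3 - 5| + |1 - 1| = 8 + 0 = 8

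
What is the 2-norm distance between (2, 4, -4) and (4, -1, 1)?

(Σ|x_i - y_i|^2)^(1/2) = (|2 - 4|^2 + |4 - (-1)|^2 + |-4 - 1|^2)^(1/2)
= (2^2 + 5^2 + 5^2)^(1/2) = (4 + 25 + 25)^(1/2) = (54)^(1/2) ≈ 7.3485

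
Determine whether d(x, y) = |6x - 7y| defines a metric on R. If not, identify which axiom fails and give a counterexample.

No. d fails symmetry: d(5, 4) = |6·5 - 7·4| = |2| = 2, but d(4, 5) = |6·4 - 7·5| = |-11| = 11. Since 2 ≠ 11, d(x,y) ≠ d(y,x) in general.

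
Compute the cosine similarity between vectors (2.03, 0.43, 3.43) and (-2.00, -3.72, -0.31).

With u = (2.03, 0.43, 3.43), v = (-2.00, -3.72, -0.31):
u·v = 2.03·(-2) + 0.43·(-3.72) + 3.43·(-0.31) = (-4.06) + (-1.5996) + (-1.0633) = -6.7229.
|u| = √(2.03² + 0.43² + 3.43²) = √(4.1209 + 0.1849 + 11.7649) = √16.0707, |v| = √((-2)² + (-3.72)² + (-0.31)²) = √(4 + 13.8384 + 0.0961) = √17.9345.
cos θ = (u·v)/(|u||v|) = -6.7229/(√16.0707·√17.9345) ≈ -0.396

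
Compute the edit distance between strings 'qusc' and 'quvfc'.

Let D[i][j] be the edit distance between the first i characters of 'qusc' and the first j characters of 'quvfc', with D[i][0] = i, D[0][j] = j, and D[i][j] = D[i-1][j-1] if the characters match, else 1 + min(D[i-1][j], D[i][j-1], D[i-1][j-1]). Filling the table (rows: prefixes of 'qusc', columns: prefixes of 'quvfc'):
     ε  q  u  v  f  c
  ε  0  1  2  3  4  5
  q  1  0  1  2  3  4
  u  2  1  0  1  2  3
  s  3  2  1  1  2  3
  c  4  3  2  2  2  2
The bottom-right entry gives D[4][5] = 2, so no sequence of fewer than 2 edits works. Backtracking through the table gives one optimal edit sequence (2 edits):
  qusc → quvsc (ins v @3)
  quvsc → quvfc (sub s→f @4)
Edit distance = 2.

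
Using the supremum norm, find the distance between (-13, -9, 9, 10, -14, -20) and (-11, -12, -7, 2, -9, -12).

max(|x_i - y_i|) = max(|-13 - (-11)|, |-9 - (-12)|, |9 - (-7)|, |10 - 2|, |-14 - (-9)|, |-20 - (-12)|) = max(2, 3, 16, 8, 5, 8) = 16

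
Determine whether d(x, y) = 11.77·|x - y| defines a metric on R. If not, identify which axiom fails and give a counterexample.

Yes. Since |x - y| is a metric on R and 11.77 > 0, the positive scalar multiple 11.77·|x - y| is also a metric: scaling by a positive constant preserves non-negativity, identity (d=0 ⟺ |x-y|=0 ⟺ x=y), symmetry, and the triangle inequality.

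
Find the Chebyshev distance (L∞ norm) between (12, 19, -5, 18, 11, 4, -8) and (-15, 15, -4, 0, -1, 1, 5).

max(|x_i - y_i|) = max(|12 - (-15)|, |19 - 15|, |-5 - (-4)|, |18 - 0|, |11 - (-1)|, |4 - 1|, |-8 - 5|) = max(27, 4, 1, 18, 12, 3, 13) = 27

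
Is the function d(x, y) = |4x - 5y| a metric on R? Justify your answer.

No. d fails symmetry: d(3, 2) = |4·3 - 5·2| = |2| = 2, but d(2, 3) = |4·2 - 5·3| = |-7| = 7. Since 2 ≠ 7, d(x,y) ≠ d(y,x) in general.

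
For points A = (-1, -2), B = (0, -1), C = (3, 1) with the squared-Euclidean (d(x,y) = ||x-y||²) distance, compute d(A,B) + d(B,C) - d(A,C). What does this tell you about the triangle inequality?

d(A,B) = 1² + 1² = 2, d(B,C) = 3² + 2² = 13, d(A,C) = 4² + 3² = 25.
d(A,B) + d(B,C) - d(A,C) = 2 + 13 - 25 = 15 - 25 = -10. This is < 0, so the triangle inequality FAILS for these points (squared-Euclidean is not a metric).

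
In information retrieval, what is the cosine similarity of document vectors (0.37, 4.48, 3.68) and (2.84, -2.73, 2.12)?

With u = (0.37, 4.48, 3.68), v = (2.84, -2.73, 2.12):
u·v = 0.37·2.84 + 4.48·(-2.73) + 3.68·2.12 = 1.0508 + (-12.2304) + 7.8016 = -3.378.
|u| = √(0.37² + 4.48² + 3.68²) = √(0.1369 + 20.0704 + 13.5424) = √33.7497, |v| = √(2.84² + (-2.73)² + 2.12²) = √(8.0656 + 7.4529 + 4.4944) = √20.0129.
cos θ = (u·v)/(|u||v|) = -3.378/(√33.7497·√20.0129) ≈ -0.13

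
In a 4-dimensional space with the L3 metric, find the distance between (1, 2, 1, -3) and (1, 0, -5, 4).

(Σ|x_i - y_i|^3)^(1/3) = (|1 - 1|^3 + |2 - 0|^3 + |1 - (-5)|^3 + |-3 - 4|^3)^(1/3)
= (0^3 + 2^3 + 6^3 + 7^3)^(1/3) = (0 + 8 + 216 + 343)^(1/3) = (567)^(1/3) ≈ 8.2768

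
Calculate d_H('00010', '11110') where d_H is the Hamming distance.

Differing positions: 1, 2, 3. Hamming distance = 3.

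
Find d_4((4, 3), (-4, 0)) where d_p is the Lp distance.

(Σ|x_i - y_i|^4)^(1/4) = (|4 - (-4)|^4 + |3 - 0|^4)^(1/4)
= (8^4 + 3^4)^(1/4) = (4096 + 81)^(1/4) = (4177)^(1/4) ≈ 8.0393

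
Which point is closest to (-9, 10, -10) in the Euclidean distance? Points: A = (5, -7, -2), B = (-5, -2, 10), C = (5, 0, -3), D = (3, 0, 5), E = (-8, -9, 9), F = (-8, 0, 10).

Distances: d(A) ≈ 23.4307, d(B) ≈ 23.6643, d(C) ≈ 18.5742, d(D) ≈ 21.6564, d(E) ≈ 26.8887, d(F) ≈ 22.383. Nearest: C = (5, 0, -3) with distance 18.5742.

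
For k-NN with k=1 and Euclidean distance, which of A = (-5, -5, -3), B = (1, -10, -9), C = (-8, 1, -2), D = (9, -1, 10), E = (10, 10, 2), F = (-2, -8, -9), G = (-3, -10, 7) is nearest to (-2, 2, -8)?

Distances: d(A) ≈ 9.1104, d(B) ≈ 12.4097, d(C) ≈ 8.544, d(D) ≈ 21.3073, d(E) ≈ 17.5499, d(F) ≈ 10.0499, d(G) ≈ 19.2354. Nearest: C = (-8, 1, -2) with distance 8.544.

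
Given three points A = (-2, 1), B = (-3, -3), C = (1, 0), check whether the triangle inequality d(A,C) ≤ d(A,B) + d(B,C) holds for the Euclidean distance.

d(A,B) = √(1² + 4²) = √17 ≈ 4.1231, d(B,C) = √(4² + 3²) = √25 = 5, d(A,C) = √(3² + 1²) = √10 ≈ 3.1623.
d(A,C) ≈ 3.1623 ≤ 4.1231 + 5 = 9.1231. Triangle inequality is satisfied.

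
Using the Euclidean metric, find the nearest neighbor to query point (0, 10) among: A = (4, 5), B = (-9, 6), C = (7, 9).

Distances: d(A) ≈ 6.4031, d(B) ≈ 9.8489, d(C) ≈ 7.0711. Nearest: A = (4, 5) with distance 6.4031.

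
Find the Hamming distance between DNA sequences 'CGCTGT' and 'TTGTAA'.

Differing positions: 1, 2, 3, 5, 6. Hamming distance = 5.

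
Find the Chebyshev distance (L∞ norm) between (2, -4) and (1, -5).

max(|x_i - y_i|) = max(|2 - 1|, |-4 - (-5)|) = max(1, 1) = 1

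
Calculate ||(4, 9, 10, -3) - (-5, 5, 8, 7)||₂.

√(Σ(x_i - y_i)²) = √((4 - (-5))² + (9 - 5)² + (10 - 8)² + (-3 - 7)²)
= √(9² + 4² + 2² + (-10)²) = √(81 + 16 + 4 + 100) = √201 ≈ 14.1774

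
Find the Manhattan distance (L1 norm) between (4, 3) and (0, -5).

Σ|x_i - y_i| = |4 - 0| + |3 - (-5)| = 4 + 8 = 12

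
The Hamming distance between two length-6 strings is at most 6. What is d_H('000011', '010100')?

Differing positions: 2, 4, 5, 6. Hamming distance = 4. The maximum possible Hamming distance for length-6 strings is 6, so d_H/6 = 4/6 ≈ 0.6667.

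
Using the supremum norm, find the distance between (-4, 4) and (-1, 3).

max(|x_i - y_i|) = max(|-4 - (-1)|, |4 - 3|) = max(3, 1) = 3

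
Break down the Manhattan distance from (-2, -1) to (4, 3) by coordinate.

Σ|x_i - y_i| = |-2 - 4| + |-1 - 3| = 6 + 4 = 10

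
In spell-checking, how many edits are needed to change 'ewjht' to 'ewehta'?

Let D[i][j] be the edit distance between the first i characters of 'ewjht' and the first j characters of 'ewehta', with D[i][0] = i, D[0][j] = j, and D[i][j] = D[i-1][j-1] if the characters match, else 1 + min(D[i-1][j], D[i][j-1], D[i-1][j-1]). Filling the table (rows: prefixes of 'ewjht', columns: prefixes of 'ewehta'):
     ε  e  w  e  h  t  a
  ε  0  1  2  3  4  5  6
  e  1  0  1  2  3  4  5
  w  2  1  0  1  2  3  4
  j  3  2  1  1  2  3  4
  h  4  3  2  2  1  2  3
  t  5  4  3  3  2  1  2
The bottom-right entry gives D[5][6] = 2, so no sequence of fewer than 2 edits works. Backtracking through the table gives one optimal edit sequence (2 edits):
  ewjht → eweht (sub j→e @3)
  eweht → ewehta (ins a @6)
Edit distance = 2.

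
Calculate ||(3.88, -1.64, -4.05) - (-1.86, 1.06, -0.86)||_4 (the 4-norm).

(Σ|x_i - y_i|^4)^(1/4) = (|3.88 - (-1.86)|^4 + |-1.64 - 1.06|^4 + |-4.05 - (-0.86)|^4)^(1/4)
= (5.74^4 + 2.7^4 + 3.19^4)^(1/4) ≈ (1085.5443 + 53.1441 + 103.553)^(1/4) = (1242.2414)^(1/4) ≈ 5.9368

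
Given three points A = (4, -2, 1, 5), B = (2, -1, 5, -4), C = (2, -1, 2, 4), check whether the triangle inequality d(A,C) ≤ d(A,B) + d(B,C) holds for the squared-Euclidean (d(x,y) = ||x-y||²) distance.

d(A,B) = 2² + 1² + 4² + 9² = 102, d(B,C) = 0² + 0² + 3² + 8² = 73, d(A,C) = 2² + 1² + 1² + 1² = 7.
d(A,C) = 7 ≤ 102 + 73 = 175. Triangle inequality is satisfied.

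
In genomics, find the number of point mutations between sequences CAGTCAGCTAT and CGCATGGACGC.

Differing positions: 2, 3, 4, 5, 6, 8, 9, 10, 11. Hamming distance = 9.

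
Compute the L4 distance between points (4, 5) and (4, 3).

(Σ|x_i - y_i|^4)^(1/4) = (|4 - 4|^4 + |5 - 3|^4)^(1/4)
= (0^4 + 2^4)^(1/4) = (0 + 16)^(1/4) = (16)^(1/4) = 2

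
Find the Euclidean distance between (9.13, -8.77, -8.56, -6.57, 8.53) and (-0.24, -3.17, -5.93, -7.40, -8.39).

√(Σ(x_i - y_i)²) = √((9.13 - (-0.24))² + (-8.77 - (-3.17))² + (-8.56 - (-5.93))² + (-6.57 - (-7.4))² + (8.53 - (-8.39))²)
= √(9.37² + (-5.6)² + (-2.63)² + 0.83² + 16.92²) = √(87.7969 + 31.36 + 6.9169 + 0.6889 + 286.2864) = √413.0491 ≈ 20.3236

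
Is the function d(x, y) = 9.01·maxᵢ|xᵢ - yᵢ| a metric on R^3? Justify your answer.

Yes. The L∞ (Chebyshev) norm induces a metric on R^3, and multiplying a metric by a positive constant 9.01 > 0 preserves all four axioms: non-negativity (9.01·||x-y|| ≥ 0), identity (9.01·||x-y|| = 0 ⟺ ||x-y|| = 0 ⟺ x = y), symmetry (||x-y|| = ||y-x||), and the triangle inequality (9.01·||x-z|| ≤ 9.01·||x-y|| + 9.01·||y-z||). So d is a metric.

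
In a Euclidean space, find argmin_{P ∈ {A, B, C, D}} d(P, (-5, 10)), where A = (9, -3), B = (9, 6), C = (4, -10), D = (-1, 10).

Distances: d(A) ≈ 19.105, d(B) ≈ 14.5602, d(C) ≈ 21.9317, d(D) = 4. Nearest: D = (-1, 10) with distance 4.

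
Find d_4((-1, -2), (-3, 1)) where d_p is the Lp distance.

(Σ|x_i - y_i|^4)^(1/4) = (|-1 - (-3)|^4 + |-2 - 1|^4)^(1/4)
= (2^4 + 3^4)^(1/4) = (16 + 81)^(1/4) = (97)^(1/4) ≈ 3.1383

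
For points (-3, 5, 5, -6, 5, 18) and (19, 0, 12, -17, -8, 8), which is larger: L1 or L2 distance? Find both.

L1 = |-3 - 19| + |5 - 0| + |5 - 12| + |-6 - (-17)| + |5 - (-8)| + |18 - 8| = 22 + 5 + 7 + 11 + 13 + 10 = 68
L2 = √(22² + 5² + 7² + 11² + 13² + 10²) = √948 ≈ 30.7896
L1 ≥ L2 always (equality iff movement is along one axis); L1 > L2 here.
Ratio L1/L2 = 68/√948 ≈ 2.2085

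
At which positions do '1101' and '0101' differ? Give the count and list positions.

Differing positions: 1. Hamming distance = 1.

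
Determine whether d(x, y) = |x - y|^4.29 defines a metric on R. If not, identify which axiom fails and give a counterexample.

No. d(x,y) = |x-y|^4.29 fails the triangle inequality since p = 4.29 > 1. Counterexample: x = -4, y = -1, z = 2. d(x,z) = |-4 - 2|^4.29 = 6^4.29 ≈ 2179.0584, but d(x,y) + d(y,z) = 3^4.29 + 3^4.29 ≈ 111.391 + 111.391 = 222.782. Since 2179.0584 > 222.782, the triangle inequality is violated.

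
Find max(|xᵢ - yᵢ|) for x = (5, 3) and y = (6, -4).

max(|x_i - y_i|) = max(|5 - 6|, |3 - (-4)|) = max(1, 7) = 7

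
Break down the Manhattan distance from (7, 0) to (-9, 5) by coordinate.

Σ|x_i - y_i| = |7 - (-9)| + |0 - 5| = 16 + 5 = 21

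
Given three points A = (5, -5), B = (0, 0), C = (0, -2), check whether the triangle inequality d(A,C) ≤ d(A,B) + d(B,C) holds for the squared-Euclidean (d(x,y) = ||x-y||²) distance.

d(A,B) = 5² + 5² = 50, d(B,C) = 0² + 2² = 4, d(A,C) = 5² + 3² = 34.
d(A,C) = 34 ≤ 50 + 4 = 54. Triangle inequality is satisfied.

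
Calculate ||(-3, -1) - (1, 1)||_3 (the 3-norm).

(Σ|x_i - y_i|^3)^(1/3) = (|-3 - 1|^3 + |-1 - 1|^3)^(1/3)
= (4^3 + 2^3)^(1/3) = (64 + 8)^(1/3) = (72)^(1/3) ≈ 4.1602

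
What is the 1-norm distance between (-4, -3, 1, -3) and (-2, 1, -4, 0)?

Σ|x_i - y_i| = |-4 - (-2)| + |-3 - 1| + |1 - (-4)| + |-3 - 0| = 2 + 4 + 5 + 3 = 14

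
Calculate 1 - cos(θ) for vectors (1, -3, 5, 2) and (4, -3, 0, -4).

With u = (1, -3, 5, 2), v = (4, -3, 0, -4):
u·v = 1·4 + (-3)·(-3) + 5·0 + 2·(-4) = 4 + 9 + 0 + (-8) = 5.
|u| = √(1² + (-3)² + 5² + 2²) = √39, |v| = √(4² + (-3)² + 0² + (-4)²) = √41, so |u||v| = √(39·41) = √1599.
cos θ = (u·v)/(|u||v|) = 5/√1599 ≈ 0.125
Cosine distance = 1 - cos θ ≈ 1 - 0.125 = 0.875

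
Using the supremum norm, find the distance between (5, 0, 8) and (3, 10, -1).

max(|x_i - y_i|) = max(|5 - 3|, |0 - 10|, |8 - (-1)|) = max(2, 10, 9) = 10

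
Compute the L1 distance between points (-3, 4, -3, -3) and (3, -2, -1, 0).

Σ|x_i - y_i| = |-3 - 3| + |4 - (-2)| + |-3 - (-1)| + |-3 - 0| = 6 + 6 + 2 + 3 = 17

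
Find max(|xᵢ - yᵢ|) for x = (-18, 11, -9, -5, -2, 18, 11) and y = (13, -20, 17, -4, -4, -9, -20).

max(|x_i - y_i|) = max(|-18 - 13|, |11 - (-20)|, |-9 - 17|, |-5 - (-4)|, |-2 - (-4)|, |18 - (-9)|, |11 - (-20)|) = max(31, 31, 26, 1, 2, 27, 31) = 31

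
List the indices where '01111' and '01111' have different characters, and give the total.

Differing positions: none. Hamming distance = 0.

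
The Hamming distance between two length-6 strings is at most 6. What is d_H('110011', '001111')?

Differing positions: 1, 2, 3, 4. Hamming distance = 4. The maximum possible Hamming distance for length-6 strings is 6, so d_H/6 = 4/6 ≈ 0.6667.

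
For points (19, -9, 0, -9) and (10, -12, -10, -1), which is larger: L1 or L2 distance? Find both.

L1 = |19 - 10| + |-9 - (-12)| + |0 - (-10)| + |-9 - (-1)| = 9 + 3 + 10 + 8 = 30
L2 = √(9² + 3² + 10² + 8²) = √254 ≈ 15.9374
L1 ≥ L2 always (equality iff movement is along one axis); L1 > L2 here.
Ratio L1/L2 = 30/√254 ≈ 1.8824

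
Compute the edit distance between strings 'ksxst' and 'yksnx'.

Let D[i][j] be the edit distance between the first i characters of 'ksxst' and the first j characters of 'yksnx', with D[i][0] = i, D[0][j] = j, and D[i][j] = D[i-1][j-1] if the characters match, else 1 + min(D[i-1][j], D[i][j-1], D[i-1][j-1]). Filling the table (rows: prefixes of 'ksxst', columns: prefixes of 'yksnx'):
     ε  y  k  s  n  x
  ε  0  1  2  3  4  5
  k  1  1  1  2  3  4
  s  2  2  2  1  2  3
  x  3  3  3  2  2  2
  s  4  4  4  3  3  3
  t  5  5  5  4  4  4
The bottom-right entry gives D[5][5] = 4, so no sequence of fewer than 4 edits works. Backtracking through the table gives one optimal edit sequence (4 edits):
  ksxst → yksxst (ins y @1)
  yksxst → yksst (del x @4)
  yksst → yksnt (sub s→n @4)
  yksnt → yksnx (sub t→x @5)
Edit distance = 4.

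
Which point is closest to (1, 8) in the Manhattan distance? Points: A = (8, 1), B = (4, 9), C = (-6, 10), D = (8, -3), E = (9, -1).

Distances: d(A) = 14, d(B) = 4, d(C) = 9, d(D) = 18, d(E) = 17. Nearest: B = (4, 9) with distance 4.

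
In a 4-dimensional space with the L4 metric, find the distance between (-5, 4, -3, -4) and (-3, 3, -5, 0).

(Σ|x_i - y_i|^4)^(1/4) = (|-5 - (-3)|^4 + |4 - 3|^4 + |-3 - (-5)|^4 + |-4 - 0|^4)^(1/4)
= (2^4 + 1^4 + 2^4 + 4^4)^(1/4) = (16 + 1 + 16 + 256)^(1/4) = (289)^(1/4) ≈ 4.1231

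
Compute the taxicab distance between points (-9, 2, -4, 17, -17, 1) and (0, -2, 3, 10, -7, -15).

Σ|x_i - y_i| = |-9 - 0| + |2 - (-2)| + |-4 - 3| + |17 - 10| + |-17 - (-7)| + |1 - (-15)| = 9 + 4 + 7 + 7 + 10 + 16 = 53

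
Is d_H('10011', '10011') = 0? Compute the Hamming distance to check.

Differing positions: none. Hamming distance = 0, so the claim is true.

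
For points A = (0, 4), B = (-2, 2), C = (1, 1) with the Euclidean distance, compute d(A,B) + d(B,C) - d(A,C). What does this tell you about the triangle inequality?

d(A,B) = √(2² + 2²) = √8 ≈ 2.8284, d(B,C) = √(3² + 1²) = √10 ≈ 3.1623, d(A,C) = √(1² + 3²) = √10 ≈ 3.1623.
d(A,B) + d(B,C) - d(A,C) = 2.8284 + 3.1623 - 3.1623 = 5.9907 - 3.1623 = 2.8284 (to 4 decimal places). This is ≥ 0, so the triangle inequality holds for these points.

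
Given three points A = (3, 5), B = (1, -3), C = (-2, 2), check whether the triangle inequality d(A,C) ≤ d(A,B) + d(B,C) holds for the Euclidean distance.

d(A,B) = √(2² + 8²) = √68 ≈ 8.2462, d(B,C) = √(3² + 5²) = √34 ≈ 5.831, d(A,C) = √(5² + 3²) = √34 ≈ 5.831.
d(A,C) ≈ 5.831 ≤ 8.2462 + 5.831 = 14.0772. Triangle inequality is satisfied.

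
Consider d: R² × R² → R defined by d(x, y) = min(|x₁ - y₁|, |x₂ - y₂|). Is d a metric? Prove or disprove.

No. d fails identity of indiscernibles: take x = (4, 0) and y = (4, 4). Then d(x,y) = min(|4 - 4|, |0 - 4|) = min(0, 4) = 0, yet x ≠ y.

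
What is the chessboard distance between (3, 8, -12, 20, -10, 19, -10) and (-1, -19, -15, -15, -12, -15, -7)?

max(|x_i - y_i|) = max(|3 - (-1)|, |8 - (-19)|, |-12 - (-15)|, |20 - (-15)|, |-10 - (-12)|, |19 - (-15)|, |-10 - (-7)|) = max(4, 27, 3, 35, 2, 34, 3) = 35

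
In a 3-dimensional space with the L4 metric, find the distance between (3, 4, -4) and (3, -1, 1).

(Σ|x_i - y_i|^4)^(1/4) = (|3 - 3|^4 + |4 - (-1)|^4 + |-4 - 1|^4)^(1/4)
= (0^4 + 5^4 + 5^4)^(1/4) = (0 + 625 + 625)^(1/4) = (1250)^(1/4) ≈ 5.946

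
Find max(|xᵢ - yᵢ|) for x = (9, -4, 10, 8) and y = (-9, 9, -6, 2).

max(|x_i - y_i|) = max(|9 - (-9)|, |-4 - 9|, |10 - (-6)|, |8 - 2|) = max(18, 13, 16, 6) = 18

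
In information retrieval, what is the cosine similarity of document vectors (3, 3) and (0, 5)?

With u = (3, 3), v = (0, 5):
u·v = 3·0 + 3·5 = 0 + 15 = 15.
|u| = √(3² + 3²) = √18, |v| = √(0² + 5²) = √25, so |u||v| = √(18·25) = √450.
cos θ = (u·v)/(|u||v|) = 15/√450 ≈ 0.7071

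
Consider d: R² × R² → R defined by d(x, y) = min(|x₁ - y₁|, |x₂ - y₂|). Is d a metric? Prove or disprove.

No. d fails identity of indiscernibles: take x = (-5, 0) and y = (-5, 6). Then d(x,y) = min(|-5 - (-5)|, |0 - 6|) = min(0, 6) = 0, yet x ≠ y.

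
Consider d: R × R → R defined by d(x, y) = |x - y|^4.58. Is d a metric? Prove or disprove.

No. d(x,y) = |x-y|^4.58 fails the triangle inequality since p = 4.58 > 1. Counterexample: x = -1, y = 9, z = 11. d(x,z) = |-1 - 11|^4.58 = 12^4.58 ≈ 87629.4542, but d(x,y) + d(y,z) = 10^4.58 + 2^4.58 ≈ 38018.9396 + 23.9176 = 38042.8572. Since 87629.4542 > 38042.8572, the triangle inequality is violated.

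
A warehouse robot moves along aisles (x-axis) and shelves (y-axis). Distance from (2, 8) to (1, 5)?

Σ|x_i - y_i| = |2 - 1| + |8 - 5| = 1 + 3 = 4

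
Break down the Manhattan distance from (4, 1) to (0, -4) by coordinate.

Σ|x_i - y_i| = |4 - 0| + |1 - (-4)| = 4 + 5 = 9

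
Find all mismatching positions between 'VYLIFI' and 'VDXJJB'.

Differing positions: 2, 3, 4, 5, 6. Hamming distance = 5.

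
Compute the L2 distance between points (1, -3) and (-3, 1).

(Σ|x_i - y_i|^2)^(1/2) = (|1 - (-3)|^2 + |-3 - 1|^2)^(1/2)
= (4^2 + 4^2)^(1/2) = (16 + 16)^(1/2) = (32)^(1/2) ≈ 5.6569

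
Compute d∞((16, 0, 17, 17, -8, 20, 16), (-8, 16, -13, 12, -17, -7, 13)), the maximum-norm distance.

max(|x_i - y_i|) = max(|16 - (-8)|, |0 - 16|, |17 - (-13)|, |17 - 12|, |-8 - (-17)|, |20 - (-7)|, |16 - 13|) = max(24, 16, 30, 5, 9, 27, 3) = 30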